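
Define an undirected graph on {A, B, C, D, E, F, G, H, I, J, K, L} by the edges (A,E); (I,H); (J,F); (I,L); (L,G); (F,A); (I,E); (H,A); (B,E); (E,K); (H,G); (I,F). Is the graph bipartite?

Partition the vertices as {C, D, E, F, H, L} vs {A, B, G, I, J, K}. Each listed edge has one endpoint in each part, so the graph is bipartite.

Yes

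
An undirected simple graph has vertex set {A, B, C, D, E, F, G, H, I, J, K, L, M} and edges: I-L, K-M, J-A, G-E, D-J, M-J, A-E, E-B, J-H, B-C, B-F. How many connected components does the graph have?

2

Component: {I, L}
Component: {A, B, C, D, E, F, G, H, J, K, M}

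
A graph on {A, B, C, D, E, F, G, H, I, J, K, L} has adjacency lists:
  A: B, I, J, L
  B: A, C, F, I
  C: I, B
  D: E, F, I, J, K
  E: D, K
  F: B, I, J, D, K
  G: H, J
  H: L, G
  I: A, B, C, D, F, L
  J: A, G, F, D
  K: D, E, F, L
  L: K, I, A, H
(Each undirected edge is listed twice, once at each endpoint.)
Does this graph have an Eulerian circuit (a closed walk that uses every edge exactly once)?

No

Degrees: A:4, B:4, C:2, D:5, E:2, F:5, G:2, H:2, I:6, J:4, K:4, L:4
D, F have odd degree; an Eulerian circuit needs every degree to be even, so none exists.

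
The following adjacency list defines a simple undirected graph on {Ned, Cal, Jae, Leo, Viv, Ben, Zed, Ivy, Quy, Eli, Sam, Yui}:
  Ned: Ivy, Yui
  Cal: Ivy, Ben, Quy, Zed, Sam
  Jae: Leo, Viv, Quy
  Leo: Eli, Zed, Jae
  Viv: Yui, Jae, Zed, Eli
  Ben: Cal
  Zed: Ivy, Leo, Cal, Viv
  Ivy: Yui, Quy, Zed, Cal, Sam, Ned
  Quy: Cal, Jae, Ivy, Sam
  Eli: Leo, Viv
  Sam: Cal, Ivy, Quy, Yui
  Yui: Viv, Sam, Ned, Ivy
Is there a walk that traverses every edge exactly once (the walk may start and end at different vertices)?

No

Degrees: Ned:2, Cal:5, Jae:3, Leo:3, Viv:4, Ben:1, Zed:4, Ivy:6, Quy:4, Eli:2, Sam:4, Yui:4
Odd-degree vertices: Cal, Jae, Leo, Ben (4 total).
An Eulerian trail requires 0 or 2 odd-degree vertices; here there are 4.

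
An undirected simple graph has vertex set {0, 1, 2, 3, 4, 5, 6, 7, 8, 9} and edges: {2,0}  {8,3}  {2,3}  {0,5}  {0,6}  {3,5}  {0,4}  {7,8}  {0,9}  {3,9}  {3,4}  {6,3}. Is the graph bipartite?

Yes

Partition the vertices as {1, 2, 4, 5, 6, 8, 9} vs {0, 3, 7}. Each listed edge has one endpoint in each part, so the graph is bipartite.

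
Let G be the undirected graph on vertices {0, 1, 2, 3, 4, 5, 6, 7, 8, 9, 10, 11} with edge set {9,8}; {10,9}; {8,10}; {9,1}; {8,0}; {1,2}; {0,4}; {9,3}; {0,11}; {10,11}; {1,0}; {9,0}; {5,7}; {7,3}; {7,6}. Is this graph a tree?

No

|V| = 12, |E| = 15.
Connected but with 15 > 11 edges, so it has a cycle and is not a tree.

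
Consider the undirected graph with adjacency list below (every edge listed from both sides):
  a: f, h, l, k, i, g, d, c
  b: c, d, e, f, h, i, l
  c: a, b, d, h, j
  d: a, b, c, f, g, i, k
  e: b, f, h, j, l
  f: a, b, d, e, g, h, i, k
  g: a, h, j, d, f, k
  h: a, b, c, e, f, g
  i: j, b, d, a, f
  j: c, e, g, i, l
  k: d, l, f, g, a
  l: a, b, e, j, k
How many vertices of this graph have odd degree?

8

Degrees: a:8, b:7, c:5, d:7, e:5, f:8, g:6, h:6, i:5, j:5, k:5, l:5
Odd-degree vertices: b, c, d, e, i, j, k, l.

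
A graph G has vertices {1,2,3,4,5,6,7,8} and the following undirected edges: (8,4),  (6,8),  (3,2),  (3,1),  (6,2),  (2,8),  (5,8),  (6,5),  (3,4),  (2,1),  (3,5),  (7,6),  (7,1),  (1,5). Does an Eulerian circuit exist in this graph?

Degrees: 1:4, 2:4, 3:4, 4:2, 5:4, 6:4, 7:2, 8:4
Every vertex has even degree and the edges form a single connected piece, so an Eulerian circuit exists.

Yes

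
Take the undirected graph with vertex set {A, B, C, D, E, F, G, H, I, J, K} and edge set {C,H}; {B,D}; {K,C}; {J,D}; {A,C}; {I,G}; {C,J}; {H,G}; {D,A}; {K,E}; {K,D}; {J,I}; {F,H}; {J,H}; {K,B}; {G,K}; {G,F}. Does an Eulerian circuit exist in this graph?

No

Degrees: A:2, B:2, C:4, D:4, E:1, F:2, G:4, H:4, I:2, J:4, K:5
Vertices with odd degree: E, K. An Eulerian circuit requires all degrees even.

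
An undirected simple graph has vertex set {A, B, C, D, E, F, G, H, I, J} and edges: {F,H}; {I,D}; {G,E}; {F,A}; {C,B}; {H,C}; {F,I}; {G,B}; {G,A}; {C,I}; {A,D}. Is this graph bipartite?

Partition the vertices as {C, D, F, G, J} vs {A, B, E, H, I}. Each listed edge has one endpoint in each part, so the graph is bipartite.

Yes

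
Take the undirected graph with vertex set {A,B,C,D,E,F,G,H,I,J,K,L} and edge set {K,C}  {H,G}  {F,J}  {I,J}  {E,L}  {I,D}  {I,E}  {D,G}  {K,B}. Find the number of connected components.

3

Component: {A}
Component: {B, C, K}
Component: {D, E, F, G, H, I, J, L}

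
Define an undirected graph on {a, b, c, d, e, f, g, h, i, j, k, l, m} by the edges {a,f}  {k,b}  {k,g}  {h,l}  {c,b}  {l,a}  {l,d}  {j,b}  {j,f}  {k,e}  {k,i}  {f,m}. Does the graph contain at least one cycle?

No

The graph has 13 vertices, 12 edges, and 1 connected component.
Since 12 = 13 - 1, the graph is a forest and contains no cycle.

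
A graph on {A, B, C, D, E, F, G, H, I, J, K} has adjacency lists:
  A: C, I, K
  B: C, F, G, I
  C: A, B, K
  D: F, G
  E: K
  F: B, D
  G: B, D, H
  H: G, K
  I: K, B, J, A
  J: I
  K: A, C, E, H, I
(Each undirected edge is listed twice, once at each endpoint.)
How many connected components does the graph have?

1

Component: {A, B, C, D, E, F, G, H, I, J, K}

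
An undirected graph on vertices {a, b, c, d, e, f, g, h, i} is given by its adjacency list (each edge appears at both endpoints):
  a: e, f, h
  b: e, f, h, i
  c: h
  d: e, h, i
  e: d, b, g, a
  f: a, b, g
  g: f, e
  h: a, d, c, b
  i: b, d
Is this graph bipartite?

Yes

A valid 2-coloring puts {e, f, h, i} on one side and {a, b, c, d, g} on the other; every edge crosses between the two sides.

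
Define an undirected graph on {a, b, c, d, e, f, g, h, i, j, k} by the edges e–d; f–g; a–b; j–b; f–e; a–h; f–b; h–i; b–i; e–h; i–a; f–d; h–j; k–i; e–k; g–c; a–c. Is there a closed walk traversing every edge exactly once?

Degrees: a:4, b:4, c:2, d:2, e:4, f:4, g:2, h:4, i:4, j:2, k:2
All degrees are even and the non-isolated vertices are connected — an Eulerian circuit exists.

Yes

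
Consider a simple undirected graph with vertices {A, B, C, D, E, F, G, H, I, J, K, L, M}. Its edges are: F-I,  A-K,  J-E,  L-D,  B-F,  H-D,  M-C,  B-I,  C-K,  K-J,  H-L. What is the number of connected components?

4

Component: {G}
Component: {B, F, I}
Component: {D, H, L}
Component: {A, C, E, J, K, M}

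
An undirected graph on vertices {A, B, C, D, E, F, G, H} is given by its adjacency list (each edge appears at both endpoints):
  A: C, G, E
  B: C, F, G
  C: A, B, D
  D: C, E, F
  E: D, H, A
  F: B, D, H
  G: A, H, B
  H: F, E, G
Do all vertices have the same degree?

Yes

Degrees: A:3, B:3, C:3, D:3, E:3, F:3, G:3, H:3
Every vertex has degree 3, so the graph is 3-regular.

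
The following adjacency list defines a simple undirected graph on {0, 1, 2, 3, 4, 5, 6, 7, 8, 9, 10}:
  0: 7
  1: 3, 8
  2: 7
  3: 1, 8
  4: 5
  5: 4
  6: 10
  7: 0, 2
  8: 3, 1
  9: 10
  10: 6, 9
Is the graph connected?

Component: {4, 5}
Component: {0, 2, 7}
Component: {1, 3, 8}
Component: {6, 9, 10}
There are 4 separate components, so the graph is not connected.

No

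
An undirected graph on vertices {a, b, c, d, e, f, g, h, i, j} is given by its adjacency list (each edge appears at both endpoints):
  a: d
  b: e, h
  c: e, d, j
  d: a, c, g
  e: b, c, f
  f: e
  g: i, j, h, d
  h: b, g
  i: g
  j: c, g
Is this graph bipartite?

Color {d, e, h, i, j} black and {a, b, c, f, g} white. No edge joins two same-colored vertices, so the graph is bipartite.

Yes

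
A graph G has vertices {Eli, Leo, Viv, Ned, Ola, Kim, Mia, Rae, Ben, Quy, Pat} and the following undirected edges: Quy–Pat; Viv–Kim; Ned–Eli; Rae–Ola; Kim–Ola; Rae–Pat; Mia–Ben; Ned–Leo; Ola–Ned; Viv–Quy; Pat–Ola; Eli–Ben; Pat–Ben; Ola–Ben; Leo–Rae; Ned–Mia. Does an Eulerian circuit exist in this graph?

No

Degrees: Eli:2, Leo:2, Viv:2, Ned:4, Ola:5, Kim:2, Mia:2, Rae:3, Ben:4, Quy:2, Pat:4
Ola, Rae have odd degree; an Eulerian circuit needs every degree to be even, so none exists.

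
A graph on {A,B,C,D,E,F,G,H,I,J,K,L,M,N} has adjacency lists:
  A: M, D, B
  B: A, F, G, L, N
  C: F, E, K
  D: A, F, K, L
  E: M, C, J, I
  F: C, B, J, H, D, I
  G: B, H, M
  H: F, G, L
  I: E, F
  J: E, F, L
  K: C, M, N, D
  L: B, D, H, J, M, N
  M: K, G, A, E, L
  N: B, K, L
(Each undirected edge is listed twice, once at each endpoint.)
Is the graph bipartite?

The cycle L-B-N-L has length 3, which is odd, so the graph is not bipartite.

No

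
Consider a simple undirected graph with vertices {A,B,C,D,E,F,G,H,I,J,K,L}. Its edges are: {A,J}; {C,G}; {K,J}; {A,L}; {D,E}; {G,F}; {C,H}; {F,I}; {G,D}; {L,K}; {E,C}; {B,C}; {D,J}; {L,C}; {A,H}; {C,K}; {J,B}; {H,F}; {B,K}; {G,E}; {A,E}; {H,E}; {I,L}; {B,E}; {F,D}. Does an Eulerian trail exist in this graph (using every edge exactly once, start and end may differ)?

Degrees: A:4, B:4, C:6, D:4, E:6, F:4, G:4, H:4, I:2, J:4, K:4, L:4
Odd-degree vertices: none (0 total).
With 0 odd-degree vertices and all edges in one connected piece, an Eulerian trail exists.

Yes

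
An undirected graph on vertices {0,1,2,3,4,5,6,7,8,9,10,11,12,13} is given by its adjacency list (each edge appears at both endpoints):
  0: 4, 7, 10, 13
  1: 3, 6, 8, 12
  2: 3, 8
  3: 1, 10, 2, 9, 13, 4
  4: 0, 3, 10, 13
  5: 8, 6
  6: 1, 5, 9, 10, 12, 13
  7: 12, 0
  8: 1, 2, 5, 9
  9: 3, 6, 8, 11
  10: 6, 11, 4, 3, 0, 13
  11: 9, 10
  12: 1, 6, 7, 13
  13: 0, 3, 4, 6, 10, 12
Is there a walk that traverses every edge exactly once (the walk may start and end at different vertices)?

Degrees: 0:4, 1:4, 2:2, 3:6, 4:4, 5:2, 6:6, 7:2, 8:4, 9:4, 10:6, 11:2, 12:4, 13:6
Odd-degree vertices: none (0 total).
The non-isolated vertices are connected and exactly 0 have odd degree, so an Eulerian trail exists.

Yes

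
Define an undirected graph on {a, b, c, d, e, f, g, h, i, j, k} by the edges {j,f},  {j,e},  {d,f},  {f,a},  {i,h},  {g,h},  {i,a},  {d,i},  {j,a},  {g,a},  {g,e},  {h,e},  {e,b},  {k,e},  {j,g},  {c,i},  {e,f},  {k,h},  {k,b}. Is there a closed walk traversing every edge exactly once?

Degrees: a:4, b:2, c:1, d:2, e:6, f:4, g:4, h:4, i:4, j:4, k:3
Vertices with odd degree: c, k. An Eulerian circuit requires all degrees even.

No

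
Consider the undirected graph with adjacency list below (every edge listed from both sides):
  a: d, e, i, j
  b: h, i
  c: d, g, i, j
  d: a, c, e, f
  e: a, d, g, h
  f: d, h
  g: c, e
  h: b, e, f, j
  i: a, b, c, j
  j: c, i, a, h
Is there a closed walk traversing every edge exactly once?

Degrees: a:4, b:2, c:4, d:4, e:4, f:2, g:2, h:4, i:4, j:4
All degrees are even and the non-isolated vertices are connected — an Eulerian circuit exists.

Yes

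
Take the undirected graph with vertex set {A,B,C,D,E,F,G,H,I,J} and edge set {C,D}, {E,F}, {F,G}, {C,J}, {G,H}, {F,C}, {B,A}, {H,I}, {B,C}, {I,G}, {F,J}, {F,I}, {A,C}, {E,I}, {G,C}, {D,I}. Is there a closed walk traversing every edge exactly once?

Degrees: A:2, B:2, C:6, D:2, E:2, F:5, G:4, H:2, I:5, J:2
F, I have odd degree; an Eulerian circuit needs every degree to be even, so none exists.

No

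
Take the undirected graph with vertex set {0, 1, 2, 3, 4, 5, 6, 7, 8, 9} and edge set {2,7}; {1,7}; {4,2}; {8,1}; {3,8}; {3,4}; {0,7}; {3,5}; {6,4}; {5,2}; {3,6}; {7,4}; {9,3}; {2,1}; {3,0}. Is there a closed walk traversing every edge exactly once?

No

Degrees: 0:2, 1:3, 2:4, 3:6, 4:4, 5:2, 6:2, 7:4, 8:2, 9:1
Vertices with odd degree: 1, 9. An Eulerian circuit requires all degrees even.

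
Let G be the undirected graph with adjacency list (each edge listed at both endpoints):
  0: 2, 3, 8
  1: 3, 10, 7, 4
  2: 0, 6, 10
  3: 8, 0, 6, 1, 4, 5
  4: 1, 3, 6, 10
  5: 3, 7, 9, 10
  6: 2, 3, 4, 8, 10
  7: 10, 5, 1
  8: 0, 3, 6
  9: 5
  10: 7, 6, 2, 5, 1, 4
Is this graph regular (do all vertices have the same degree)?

Degrees: 0:3, 1:4, 2:3, 3:6, 4:4, 5:4, 6:5, 7:3, 8:3, 9:1, 10:6
Degrees are not all equal (e.g. deg(9)=1 but deg(3)=6); not regular.

No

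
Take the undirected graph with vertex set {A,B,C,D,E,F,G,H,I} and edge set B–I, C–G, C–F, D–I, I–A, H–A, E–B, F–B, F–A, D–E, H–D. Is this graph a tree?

No

|V| = 9, |E| = 11.
Connected but with 11 > 8 edges, so it has a cycle and is not a tree.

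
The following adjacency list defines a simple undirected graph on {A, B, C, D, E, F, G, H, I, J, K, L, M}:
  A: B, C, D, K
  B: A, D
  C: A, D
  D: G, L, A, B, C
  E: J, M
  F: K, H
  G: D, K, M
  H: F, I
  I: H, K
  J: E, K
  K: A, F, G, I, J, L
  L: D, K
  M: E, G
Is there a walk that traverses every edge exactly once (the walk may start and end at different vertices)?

Degrees: A:4, B:2, C:2, D:5, E:2, F:2, G:3, H:2, I:2, J:2, K:6, L:2, M:2
Odd-degree vertices: D, G (2 total).
The non-isolated vertices are connected and exactly 2 have odd degree, so an Eulerian trail exists (from D to G).

Yes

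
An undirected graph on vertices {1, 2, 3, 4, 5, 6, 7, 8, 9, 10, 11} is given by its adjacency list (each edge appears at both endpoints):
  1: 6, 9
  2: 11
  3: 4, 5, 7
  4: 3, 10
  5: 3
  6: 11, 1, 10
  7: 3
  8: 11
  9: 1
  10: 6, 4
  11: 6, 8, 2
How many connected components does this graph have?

1

Component: {1, 2, 3, 4, 5, 6, 7, 8, 9, 10, 11}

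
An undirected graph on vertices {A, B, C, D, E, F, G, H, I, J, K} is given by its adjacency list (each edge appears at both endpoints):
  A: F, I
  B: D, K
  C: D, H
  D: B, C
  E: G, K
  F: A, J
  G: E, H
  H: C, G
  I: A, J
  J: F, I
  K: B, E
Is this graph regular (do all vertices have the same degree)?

Degrees: A:2, B:2, C:2, D:2, E:2, F:2, G:2, H:2, I:2, J:2, K:2
Every vertex has degree 2, so the graph is 2-regular.

Yes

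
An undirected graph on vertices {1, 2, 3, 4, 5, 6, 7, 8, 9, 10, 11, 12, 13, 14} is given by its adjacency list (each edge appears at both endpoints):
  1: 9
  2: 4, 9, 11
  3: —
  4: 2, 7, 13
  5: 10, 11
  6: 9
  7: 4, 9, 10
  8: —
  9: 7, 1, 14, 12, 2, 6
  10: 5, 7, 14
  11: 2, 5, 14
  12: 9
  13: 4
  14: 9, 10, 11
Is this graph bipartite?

A valid 2-coloring puts {3, 4, 8, 9, 10, 11} on one side and {1, 2, 5, 6, 7, 12, 13, 14} on the other; every edge crosses between the two sides.

Yes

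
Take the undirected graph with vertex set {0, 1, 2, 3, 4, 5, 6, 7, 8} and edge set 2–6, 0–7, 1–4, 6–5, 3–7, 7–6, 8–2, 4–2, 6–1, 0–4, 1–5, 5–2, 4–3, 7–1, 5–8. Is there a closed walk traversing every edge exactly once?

Degrees: 0:2, 1:4, 2:4, 3:2, 4:4, 5:4, 6:4, 7:4, 8:2
All degrees are even and the non-isolated vertices are connected — an Eulerian circuit exists.

Yes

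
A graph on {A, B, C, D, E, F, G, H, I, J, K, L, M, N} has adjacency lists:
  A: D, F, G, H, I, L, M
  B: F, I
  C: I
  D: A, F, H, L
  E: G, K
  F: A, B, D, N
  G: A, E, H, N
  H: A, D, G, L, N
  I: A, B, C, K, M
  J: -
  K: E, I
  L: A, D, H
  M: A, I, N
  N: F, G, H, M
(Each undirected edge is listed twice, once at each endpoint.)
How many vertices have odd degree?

Degrees: A:7, B:2, C:1, D:4, E:2, F:4, G:4, H:5, I:5, J:0, K:2, L:3, M:3, N:4
Odd-degree vertices: A, C, H, I, L, M.

6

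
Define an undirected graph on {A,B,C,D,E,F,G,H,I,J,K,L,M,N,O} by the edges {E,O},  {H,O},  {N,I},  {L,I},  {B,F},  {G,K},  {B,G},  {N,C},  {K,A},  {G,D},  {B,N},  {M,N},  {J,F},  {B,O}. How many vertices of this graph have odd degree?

Degrees: A:1, B:4, C:1, D:1, E:1, F:2, G:3, H:1, I:2, J:1, K:2, L:1, M:1, N:4, O:3
Odd-degree vertices: A, C, D, E, G, H, J, L, M, O.

10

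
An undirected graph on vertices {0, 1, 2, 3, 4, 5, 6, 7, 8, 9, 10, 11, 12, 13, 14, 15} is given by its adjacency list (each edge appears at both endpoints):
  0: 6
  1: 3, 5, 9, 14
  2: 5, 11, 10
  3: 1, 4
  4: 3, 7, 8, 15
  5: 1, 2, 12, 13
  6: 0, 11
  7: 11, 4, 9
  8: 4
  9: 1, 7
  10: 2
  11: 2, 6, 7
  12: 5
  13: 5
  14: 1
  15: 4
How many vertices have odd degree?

10

Degrees: 0:1, 1:4, 2:3, 3:2, 4:4, 5:4, 6:2, 7:3, 8:1, 9:2, 10:1, 11:3, 12:1, 13:1, 14:1, 15:1
Odd-degree vertices: 0, 2, 7, 8, 10, 11, 12, 13, 14, 15.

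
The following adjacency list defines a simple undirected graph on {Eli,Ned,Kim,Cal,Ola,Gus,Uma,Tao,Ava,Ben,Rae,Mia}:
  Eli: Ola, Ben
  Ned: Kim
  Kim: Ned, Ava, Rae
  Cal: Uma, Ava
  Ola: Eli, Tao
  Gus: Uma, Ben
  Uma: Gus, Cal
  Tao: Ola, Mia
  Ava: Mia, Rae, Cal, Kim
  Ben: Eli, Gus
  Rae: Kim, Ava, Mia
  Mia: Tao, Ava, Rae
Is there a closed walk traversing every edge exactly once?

Degrees: Eli:2, Ned:1, Kim:3, Cal:2, Ola:2, Gus:2, Uma:2, Tao:2, Ava:4, Ben:2, Rae:3, Mia:3
Vertices with odd degree: Ned, Kim, Rae, Mia. An Eulerian circuit requires all degrees even.

No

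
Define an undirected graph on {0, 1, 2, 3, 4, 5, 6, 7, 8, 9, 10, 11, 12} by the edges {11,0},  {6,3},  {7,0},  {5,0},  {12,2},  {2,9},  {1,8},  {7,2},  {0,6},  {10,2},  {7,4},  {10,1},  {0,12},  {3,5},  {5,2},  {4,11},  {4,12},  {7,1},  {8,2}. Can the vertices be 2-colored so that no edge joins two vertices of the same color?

A valid 2-coloring puts {5, 6, 7, 8, 9, 10, 11, 12} on one side and {0, 1, 2, 3, 4} on the other; every edge crosses between the two sides.

Yes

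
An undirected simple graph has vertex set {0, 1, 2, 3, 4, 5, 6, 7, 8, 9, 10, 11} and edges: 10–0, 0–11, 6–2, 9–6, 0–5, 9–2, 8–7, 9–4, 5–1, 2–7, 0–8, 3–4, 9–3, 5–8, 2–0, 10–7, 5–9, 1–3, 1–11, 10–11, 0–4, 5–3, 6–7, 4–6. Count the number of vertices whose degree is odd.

Degrees: 0:6, 1:3, 2:4, 3:4, 4:4, 5:5, 6:4, 7:4, 8:3, 9:5, 10:3, 11:3
Odd-degree vertices: 1, 5, 8, 9, 10, 11.

6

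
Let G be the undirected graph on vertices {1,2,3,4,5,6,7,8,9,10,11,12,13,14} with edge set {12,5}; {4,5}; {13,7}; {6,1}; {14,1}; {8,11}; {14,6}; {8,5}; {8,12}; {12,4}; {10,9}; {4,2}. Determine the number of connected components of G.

Component: {3}
Component: {7, 13}
Component: {9, 10}
Component: {1, 6, 14}
Component: {2, 4, 5, 8, 11, 12}

5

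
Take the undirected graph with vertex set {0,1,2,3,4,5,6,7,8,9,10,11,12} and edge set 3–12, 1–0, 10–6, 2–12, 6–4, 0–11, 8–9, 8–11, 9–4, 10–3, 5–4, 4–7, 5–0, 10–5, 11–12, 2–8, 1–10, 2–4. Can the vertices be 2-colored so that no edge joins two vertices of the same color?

Partition the vertices as {1, 2, 3, 5, 6, 7, 9, 11} vs {0, 4, 8, 10, 12}. Each listed edge has one endpoint in each part, so the graph is bipartite.

Yes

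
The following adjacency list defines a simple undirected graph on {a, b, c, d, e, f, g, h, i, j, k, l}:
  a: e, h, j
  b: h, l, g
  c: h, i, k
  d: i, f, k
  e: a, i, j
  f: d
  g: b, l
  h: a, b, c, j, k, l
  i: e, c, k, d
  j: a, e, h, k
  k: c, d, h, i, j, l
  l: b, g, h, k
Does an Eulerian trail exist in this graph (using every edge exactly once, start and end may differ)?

Degrees: a:3, b:3, c:3, d:3, e:3, f:1, g:2, h:6, i:4, j:4, k:6, l:4
Odd-degree vertices: a, b, c, d, e, f (6 total).
An Eulerian trail requires 0 or 2 odd-degree vertices; here there are 6.

No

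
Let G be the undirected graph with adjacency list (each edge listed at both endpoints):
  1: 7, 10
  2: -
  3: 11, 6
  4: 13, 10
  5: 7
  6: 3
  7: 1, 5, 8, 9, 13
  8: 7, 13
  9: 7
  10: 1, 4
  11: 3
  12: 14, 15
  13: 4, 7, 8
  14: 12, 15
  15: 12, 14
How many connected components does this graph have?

4

Component: {2}
Component: {3, 6, 11}
Component: {12, 14, 15}
Component: {1, 4, 5, 7, 8, 9, 10, 13}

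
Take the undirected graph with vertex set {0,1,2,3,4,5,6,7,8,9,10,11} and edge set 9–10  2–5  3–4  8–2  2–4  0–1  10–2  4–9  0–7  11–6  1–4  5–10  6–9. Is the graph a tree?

The graph has 12 vertices and 13 edges.
Connected but with 13 > 11 edges, so it has a cycle and is not a tree.

No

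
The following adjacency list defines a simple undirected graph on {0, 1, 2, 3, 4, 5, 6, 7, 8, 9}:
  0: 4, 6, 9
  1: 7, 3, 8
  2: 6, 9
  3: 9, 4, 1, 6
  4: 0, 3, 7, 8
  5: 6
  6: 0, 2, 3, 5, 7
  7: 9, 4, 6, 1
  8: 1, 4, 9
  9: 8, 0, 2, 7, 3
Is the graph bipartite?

A valid 2-coloring puts {1, 4, 6, 9} on one side and {0, 2, 3, 5, 7, 8} on the other; every edge crosses between the two sides.

Yes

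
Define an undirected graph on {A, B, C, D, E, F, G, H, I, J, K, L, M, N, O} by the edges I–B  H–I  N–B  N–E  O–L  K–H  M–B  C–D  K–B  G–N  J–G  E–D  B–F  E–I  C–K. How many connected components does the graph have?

3

Component: {A}
Component: {L, O}
Component: {B, C, D, E, F, G, H, I, J, K, M, N}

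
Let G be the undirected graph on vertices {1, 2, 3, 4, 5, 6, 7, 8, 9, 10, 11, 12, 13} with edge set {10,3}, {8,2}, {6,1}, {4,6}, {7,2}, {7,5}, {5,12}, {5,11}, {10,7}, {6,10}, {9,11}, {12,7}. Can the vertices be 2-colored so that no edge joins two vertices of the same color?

No

The cycle 7-5-12-7 has length 3, which is odd, so the graph is not bipartite.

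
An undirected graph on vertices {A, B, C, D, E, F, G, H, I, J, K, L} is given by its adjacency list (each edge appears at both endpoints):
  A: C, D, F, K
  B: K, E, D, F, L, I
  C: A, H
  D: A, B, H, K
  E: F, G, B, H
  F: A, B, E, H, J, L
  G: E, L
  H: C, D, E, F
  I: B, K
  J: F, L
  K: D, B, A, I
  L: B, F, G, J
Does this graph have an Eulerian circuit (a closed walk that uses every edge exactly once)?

Yes

Degrees: A:4, B:6, C:2, D:4, E:4, F:6, G:2, H:4, I:2, J:2, K:4, L:4
All degrees are even and the non-isolated vertices are connected — an Eulerian circuit exists.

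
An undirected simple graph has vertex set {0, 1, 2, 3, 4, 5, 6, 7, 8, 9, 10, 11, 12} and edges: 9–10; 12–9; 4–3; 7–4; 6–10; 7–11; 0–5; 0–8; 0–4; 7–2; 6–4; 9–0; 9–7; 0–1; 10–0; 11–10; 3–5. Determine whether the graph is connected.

Starting from 0 and exploring outward reaches every vertex (0, 10, 9, 1, 8, 5, 4, 6, 11, 12, 7, 3, 2); the graph is connected.

Yes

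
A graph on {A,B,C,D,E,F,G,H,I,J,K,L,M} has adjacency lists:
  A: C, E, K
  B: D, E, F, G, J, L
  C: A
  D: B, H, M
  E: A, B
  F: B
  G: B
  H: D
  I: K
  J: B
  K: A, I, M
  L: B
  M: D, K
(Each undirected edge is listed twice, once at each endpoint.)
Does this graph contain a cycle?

Yes

The graph has 13 vertices, 13 edges, and 1 connected component.
Since 13 > 13 - 1, a cycle must exist; for instance A-E-B-D-M-K-A.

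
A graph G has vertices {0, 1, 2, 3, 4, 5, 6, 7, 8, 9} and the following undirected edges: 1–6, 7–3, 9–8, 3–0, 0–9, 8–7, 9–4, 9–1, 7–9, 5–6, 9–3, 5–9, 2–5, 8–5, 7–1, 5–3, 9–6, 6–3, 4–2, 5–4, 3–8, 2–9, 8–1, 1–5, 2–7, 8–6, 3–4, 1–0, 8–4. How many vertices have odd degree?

8

Degrees: 0:3, 1:6, 2:4, 3:7, 4:5, 5:7, 6:5, 7:5, 8:7, 9:9
Odd-degree vertices: 0, 3, 4, 5, 6, 7, 8, 9.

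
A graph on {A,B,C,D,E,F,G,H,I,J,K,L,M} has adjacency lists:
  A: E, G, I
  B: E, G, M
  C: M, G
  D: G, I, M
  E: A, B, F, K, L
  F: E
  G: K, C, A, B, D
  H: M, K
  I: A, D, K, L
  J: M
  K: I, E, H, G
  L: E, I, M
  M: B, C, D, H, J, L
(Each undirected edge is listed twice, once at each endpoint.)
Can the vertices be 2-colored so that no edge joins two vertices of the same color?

No

The cycle H-K-I-D-M-H has length 5, which is odd, so the graph is not bipartite.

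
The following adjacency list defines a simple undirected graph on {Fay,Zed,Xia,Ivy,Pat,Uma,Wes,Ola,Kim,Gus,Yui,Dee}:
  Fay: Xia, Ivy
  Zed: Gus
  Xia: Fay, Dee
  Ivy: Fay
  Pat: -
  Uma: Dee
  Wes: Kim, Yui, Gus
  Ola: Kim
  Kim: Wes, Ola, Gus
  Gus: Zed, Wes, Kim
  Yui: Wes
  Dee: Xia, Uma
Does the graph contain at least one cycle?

Yes

|V| = 12, |E| = 10, number of components = 3.
One cycle is Gus-Kim-Wes-Gus.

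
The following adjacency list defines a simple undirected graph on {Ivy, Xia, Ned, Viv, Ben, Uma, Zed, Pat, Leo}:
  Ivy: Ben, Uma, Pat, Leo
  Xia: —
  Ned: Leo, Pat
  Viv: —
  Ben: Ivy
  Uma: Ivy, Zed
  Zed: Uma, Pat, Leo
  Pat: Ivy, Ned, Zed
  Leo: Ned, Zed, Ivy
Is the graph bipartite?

Yes

Partition the vertices as {Xia, Viv, Ben, Uma, Pat, Leo} vs {Ivy, Ned, Zed}. Each listed edge has one endpoint in each part, so the graph is bipartite.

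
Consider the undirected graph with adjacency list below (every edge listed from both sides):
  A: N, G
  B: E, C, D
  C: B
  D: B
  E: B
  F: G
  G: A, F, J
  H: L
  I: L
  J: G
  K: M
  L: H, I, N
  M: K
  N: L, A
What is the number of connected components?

3

Component: {K, M}
Component: {B, C, D, E}
Component: {A, F, G, H, I, J, L, N}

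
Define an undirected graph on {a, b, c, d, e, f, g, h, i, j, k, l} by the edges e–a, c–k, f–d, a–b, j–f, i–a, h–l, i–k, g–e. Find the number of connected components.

Component: {h, l}
Component: {d, f, j}
Component: {a, b, c, e, g, i, k}

3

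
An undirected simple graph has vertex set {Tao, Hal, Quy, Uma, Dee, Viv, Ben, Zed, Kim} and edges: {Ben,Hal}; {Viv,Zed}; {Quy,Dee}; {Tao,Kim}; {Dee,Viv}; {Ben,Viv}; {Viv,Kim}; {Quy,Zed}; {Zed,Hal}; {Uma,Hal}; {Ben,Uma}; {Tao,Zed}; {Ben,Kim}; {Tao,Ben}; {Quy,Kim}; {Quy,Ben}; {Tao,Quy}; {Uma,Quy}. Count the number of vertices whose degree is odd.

2

Degrees: Tao:4, Hal:3, Quy:6, Uma:3, Dee:2, Viv:4, Ben:6, Zed:4, Kim:4
Odd-degree vertices: Hal, Uma.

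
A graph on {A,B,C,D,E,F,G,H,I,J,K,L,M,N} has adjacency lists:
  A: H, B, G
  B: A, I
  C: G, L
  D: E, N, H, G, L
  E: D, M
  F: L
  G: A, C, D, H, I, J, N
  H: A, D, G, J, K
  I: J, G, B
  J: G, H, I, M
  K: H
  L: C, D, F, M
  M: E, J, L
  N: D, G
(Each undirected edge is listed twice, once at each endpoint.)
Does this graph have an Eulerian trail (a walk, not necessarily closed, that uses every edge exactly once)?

Degrees: A:3, B:2, C:2, D:5, E:2, F:1, G:7, H:5, I:3, J:4, K:1, L:4, M:3, N:2
Odd-degree vertices: A, D, F, G, H, I, K, M (8 total).
With 8 odd-degree vertices (more than two), no single trail can use every edge.

No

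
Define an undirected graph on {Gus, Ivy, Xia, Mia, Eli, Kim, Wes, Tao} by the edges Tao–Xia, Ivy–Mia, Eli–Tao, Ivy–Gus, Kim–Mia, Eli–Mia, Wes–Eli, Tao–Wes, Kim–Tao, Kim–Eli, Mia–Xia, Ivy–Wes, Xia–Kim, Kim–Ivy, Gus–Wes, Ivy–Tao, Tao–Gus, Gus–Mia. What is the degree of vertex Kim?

Neighbors of Kim: Ivy, Xia, Mia, Eli, Tao.

5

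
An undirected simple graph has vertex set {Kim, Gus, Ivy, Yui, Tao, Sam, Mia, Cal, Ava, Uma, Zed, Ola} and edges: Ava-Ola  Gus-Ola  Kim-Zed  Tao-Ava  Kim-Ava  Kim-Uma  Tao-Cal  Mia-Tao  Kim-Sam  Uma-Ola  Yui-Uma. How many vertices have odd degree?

Degrees: Kim:4, Gus:1, Ivy:0, Yui:1, Tao:3, Sam:1, Mia:1, Cal:1, Ava:3, Uma:3, Zed:1, Ola:3
Odd-degree vertices: Gus, Yui, Tao, Sam, Mia, Cal, Ava, Uma, Zed, Ola.

10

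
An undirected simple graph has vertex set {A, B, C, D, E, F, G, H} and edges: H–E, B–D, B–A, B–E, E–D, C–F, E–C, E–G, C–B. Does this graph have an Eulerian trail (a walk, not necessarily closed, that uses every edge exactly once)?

Degrees: A:1, B:4, C:3, D:2, E:5, F:1, G:1, H:1
Odd-degree vertices: A, C, E, F, G, H (6 total).
With 6 odd-degree vertices (more than two), no single trail can use every edge.

No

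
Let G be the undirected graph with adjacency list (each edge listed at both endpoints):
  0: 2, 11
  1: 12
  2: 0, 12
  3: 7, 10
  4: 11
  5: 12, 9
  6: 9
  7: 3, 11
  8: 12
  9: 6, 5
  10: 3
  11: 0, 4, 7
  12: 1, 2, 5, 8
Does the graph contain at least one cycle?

No

|V| = 13, |E| = 12, number of components = 1.
Since 12 = 13 - 1, the graph is a forest and contains no cycle.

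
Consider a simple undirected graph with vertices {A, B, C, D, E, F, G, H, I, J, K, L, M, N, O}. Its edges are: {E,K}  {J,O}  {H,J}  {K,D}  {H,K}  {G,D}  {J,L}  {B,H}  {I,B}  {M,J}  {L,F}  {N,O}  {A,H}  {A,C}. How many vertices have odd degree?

8

Degrees: A:2, B:2, C:1, D:2, E:1, F:1, G:1, H:4, I:1, J:4, K:3, L:2, M:1, N:1, O:2
Odd-degree vertices: C, E, F, G, I, K, M, N.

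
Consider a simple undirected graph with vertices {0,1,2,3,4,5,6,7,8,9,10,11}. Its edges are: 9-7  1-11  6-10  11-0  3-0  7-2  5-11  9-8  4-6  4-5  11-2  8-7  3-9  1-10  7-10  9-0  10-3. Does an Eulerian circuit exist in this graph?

No

Degrees: 0:3, 1:2, 2:2, 3:3, 4:2, 5:2, 6:2, 7:4, 8:2, 9:4, 10:4, 11:4
Vertices with odd degree: 0, 3. An Eulerian circuit requires all degrees even.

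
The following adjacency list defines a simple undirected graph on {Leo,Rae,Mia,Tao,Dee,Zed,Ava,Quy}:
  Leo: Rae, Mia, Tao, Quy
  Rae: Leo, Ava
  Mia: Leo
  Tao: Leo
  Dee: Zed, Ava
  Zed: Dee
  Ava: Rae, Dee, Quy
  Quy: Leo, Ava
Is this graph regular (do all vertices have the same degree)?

No

Degrees: Leo:4, Rae:2, Mia:1, Tao:1, Dee:2, Zed:1, Ava:3, Quy:2
Degrees are not all equal (e.g. deg(Mia)=1 but deg(Leo)=4); not regular.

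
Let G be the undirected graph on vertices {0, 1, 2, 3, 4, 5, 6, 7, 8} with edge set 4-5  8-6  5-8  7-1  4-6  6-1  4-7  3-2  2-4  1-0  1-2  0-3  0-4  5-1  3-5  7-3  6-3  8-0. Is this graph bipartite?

Yes

Partition the vertices as {1, 3, 4, 8} vs {0, 2, 5, 6, 7}. Each listed edge has one endpoint in each part, so the graph is bipartite.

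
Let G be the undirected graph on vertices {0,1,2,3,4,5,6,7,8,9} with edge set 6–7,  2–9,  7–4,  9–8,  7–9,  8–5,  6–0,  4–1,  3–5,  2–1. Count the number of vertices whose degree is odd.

Degrees: 0:1, 1:2, 2:2, 3:1, 4:2, 5:2, 6:2, 7:3, 8:2, 9:3
Odd-degree vertices: 0, 3, 7, 9.

4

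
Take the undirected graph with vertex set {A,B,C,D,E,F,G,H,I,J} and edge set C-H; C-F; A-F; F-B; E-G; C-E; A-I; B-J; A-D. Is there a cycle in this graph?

No

|V| = 10, |E| = 9, number of components = 1.
A forest on 10 vertices with 1 component has exactly 9 edges, which matches — so no cycle.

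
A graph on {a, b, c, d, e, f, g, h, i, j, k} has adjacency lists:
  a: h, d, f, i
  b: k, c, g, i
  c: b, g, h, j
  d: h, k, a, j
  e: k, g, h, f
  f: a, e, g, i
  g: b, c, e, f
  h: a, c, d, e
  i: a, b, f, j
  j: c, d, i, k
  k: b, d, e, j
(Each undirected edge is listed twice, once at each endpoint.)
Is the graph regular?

Degrees: a:4, b:4, c:4, d:4, e:4, f:4, g:4, h:4, i:4, j:4, k:4
All degrees equal 4; the graph is regular.

Yes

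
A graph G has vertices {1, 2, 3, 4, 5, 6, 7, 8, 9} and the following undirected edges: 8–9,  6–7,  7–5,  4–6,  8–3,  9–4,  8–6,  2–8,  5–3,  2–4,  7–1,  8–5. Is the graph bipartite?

No

The cycle 8-3-5-8 has length 3, which is odd, so the graph is not bipartite.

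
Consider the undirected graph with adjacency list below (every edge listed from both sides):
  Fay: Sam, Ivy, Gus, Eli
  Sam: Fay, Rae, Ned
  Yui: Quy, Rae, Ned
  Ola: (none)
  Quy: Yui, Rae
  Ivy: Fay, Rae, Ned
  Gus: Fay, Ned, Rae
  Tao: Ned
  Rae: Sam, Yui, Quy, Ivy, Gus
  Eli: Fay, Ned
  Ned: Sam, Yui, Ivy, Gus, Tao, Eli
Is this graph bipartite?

No

The cycle Yui-Quy-Rae-Yui has length 3, which is odd, so the graph is not bipartite.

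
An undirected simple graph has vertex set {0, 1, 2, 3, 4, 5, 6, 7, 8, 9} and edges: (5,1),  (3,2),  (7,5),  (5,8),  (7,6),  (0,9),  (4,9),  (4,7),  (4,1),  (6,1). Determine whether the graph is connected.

Component: {2, 3}
Component: {0, 1, 4, 5, 6, 7, 8, 9}
There are 2 separate components, so the graph is not connected.

No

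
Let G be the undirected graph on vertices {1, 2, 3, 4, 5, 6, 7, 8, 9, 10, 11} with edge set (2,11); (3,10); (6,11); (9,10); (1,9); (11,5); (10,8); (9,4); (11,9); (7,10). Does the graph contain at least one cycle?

No

|V| = 11, |E| = 10, number of components = 1.
A forest on 11 vertices with 1 component has exactly 10 edges, which matches — so no cycle.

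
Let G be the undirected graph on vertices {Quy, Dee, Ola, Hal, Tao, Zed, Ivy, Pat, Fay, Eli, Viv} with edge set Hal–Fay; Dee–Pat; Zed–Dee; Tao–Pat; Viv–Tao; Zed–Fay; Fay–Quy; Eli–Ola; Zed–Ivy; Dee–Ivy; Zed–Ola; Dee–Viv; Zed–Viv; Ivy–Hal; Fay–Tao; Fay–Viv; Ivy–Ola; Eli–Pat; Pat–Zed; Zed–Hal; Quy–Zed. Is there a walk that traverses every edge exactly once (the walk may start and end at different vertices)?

No

Degrees: Quy:2, Dee:4, Ola:3, Hal:3, Tao:3, Zed:8, Ivy:4, Pat:4, Fay:5, Eli:2, Viv:4
Odd-degree vertices: Ola, Hal, Tao, Fay (4 total).
An Eulerian trail requires 0 or 2 odd-degree vertices; here there are 4.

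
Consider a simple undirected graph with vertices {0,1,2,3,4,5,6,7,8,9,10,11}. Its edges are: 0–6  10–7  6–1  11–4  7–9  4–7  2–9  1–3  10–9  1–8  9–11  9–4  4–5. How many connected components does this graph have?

2

Component: {0, 1, 3, 6, 8}
Component: {2, 4, 5, 7, 9, 10, 11}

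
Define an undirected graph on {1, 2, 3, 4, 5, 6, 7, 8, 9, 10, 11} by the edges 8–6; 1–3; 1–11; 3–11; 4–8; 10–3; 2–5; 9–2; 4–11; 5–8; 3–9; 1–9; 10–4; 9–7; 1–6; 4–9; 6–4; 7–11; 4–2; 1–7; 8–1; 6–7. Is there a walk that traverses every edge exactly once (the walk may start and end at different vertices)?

Yes

Degrees: 1:6, 2:3, 3:4, 4:6, 5:2, 6:4, 7:4, 8:4, 9:5, 10:2, 11:4
Odd-degree vertices: 2, 9 (2 total).
The non-isolated vertices are connected and exactly 2 have odd degree, so an Eulerian trail exists (from 2 to 9).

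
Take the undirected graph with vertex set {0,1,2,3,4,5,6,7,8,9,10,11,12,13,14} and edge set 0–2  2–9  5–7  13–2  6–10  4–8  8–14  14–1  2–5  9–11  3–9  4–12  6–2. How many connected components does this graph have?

2

Component: {1, 4, 8, 12, 14}
Component: {0, 2, 3, 5, 6, 7, 9, 10, 11, 13}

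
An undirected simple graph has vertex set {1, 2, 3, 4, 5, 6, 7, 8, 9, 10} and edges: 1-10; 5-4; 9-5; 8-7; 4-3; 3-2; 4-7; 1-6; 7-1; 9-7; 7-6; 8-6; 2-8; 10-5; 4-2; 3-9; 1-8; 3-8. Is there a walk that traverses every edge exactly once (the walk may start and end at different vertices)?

Degrees: 1:4, 2:3, 3:4, 4:4, 5:3, 6:3, 7:5, 8:5, 9:3, 10:2
Odd-degree vertices: 2, 5, 6, 7, 8, 9 (6 total).
With 6 odd-degree vertices (more than two), no single trail can use every edge.

No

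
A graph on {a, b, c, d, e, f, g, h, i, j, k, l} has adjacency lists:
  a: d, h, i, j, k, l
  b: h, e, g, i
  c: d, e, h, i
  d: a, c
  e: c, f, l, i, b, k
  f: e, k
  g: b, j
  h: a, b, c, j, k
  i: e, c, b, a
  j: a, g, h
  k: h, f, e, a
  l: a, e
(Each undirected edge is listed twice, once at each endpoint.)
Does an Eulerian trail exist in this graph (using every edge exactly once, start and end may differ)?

Degrees: a:6, b:4, c:4, d:2, e:6, f:2, g:2, h:5, i:4, j:3, k:4, l:2
Odd-degree vertices: h, j (2 total).
The non-isolated vertices are connected and exactly 2 have odd degree, so an Eulerian trail exists (from h to j).

Yes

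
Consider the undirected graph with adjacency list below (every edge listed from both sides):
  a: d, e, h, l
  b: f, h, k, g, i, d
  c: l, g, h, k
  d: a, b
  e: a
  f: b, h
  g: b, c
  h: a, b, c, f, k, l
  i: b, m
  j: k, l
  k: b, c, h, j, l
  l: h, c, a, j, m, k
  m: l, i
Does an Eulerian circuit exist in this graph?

No

Degrees: a:4, b:6, c:4, d:2, e:1, f:2, g:2, h:6, i:2, j:2, k:5, l:6, m:2
e, k have odd degree; an Eulerian circuit needs every degree to be even, so none exists.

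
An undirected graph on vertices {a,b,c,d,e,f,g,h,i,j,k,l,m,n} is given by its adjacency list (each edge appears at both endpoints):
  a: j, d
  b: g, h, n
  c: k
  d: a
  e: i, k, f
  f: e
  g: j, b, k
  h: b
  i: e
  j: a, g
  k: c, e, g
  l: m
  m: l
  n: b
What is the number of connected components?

Component: {l, m}
Component: {a, b, c, d, e, f, g, h, i, j, k, n}

2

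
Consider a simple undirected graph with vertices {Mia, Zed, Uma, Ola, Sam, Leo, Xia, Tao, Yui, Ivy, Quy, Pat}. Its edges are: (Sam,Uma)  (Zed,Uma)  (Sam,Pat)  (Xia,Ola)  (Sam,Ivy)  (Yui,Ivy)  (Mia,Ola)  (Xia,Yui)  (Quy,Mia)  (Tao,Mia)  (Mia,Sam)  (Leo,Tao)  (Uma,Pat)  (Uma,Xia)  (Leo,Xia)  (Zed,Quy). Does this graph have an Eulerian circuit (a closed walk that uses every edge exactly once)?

Degrees: Mia:4, Zed:2, Uma:4, Ola:2, Sam:4, Leo:2, Xia:4, Tao:2, Yui:2, Ivy:2, Quy:2, Pat:2
Every vertex has even degree and the edges form a single connected piece, so an Eulerian circuit exists.

Yes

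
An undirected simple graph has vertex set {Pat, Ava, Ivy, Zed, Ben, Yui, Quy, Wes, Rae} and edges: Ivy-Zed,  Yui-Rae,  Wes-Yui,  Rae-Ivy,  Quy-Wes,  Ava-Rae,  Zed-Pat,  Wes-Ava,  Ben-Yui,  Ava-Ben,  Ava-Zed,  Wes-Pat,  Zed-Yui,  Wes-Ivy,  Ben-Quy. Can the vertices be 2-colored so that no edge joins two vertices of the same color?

Yes

A valid 2-coloring puts {Zed, Ben, Wes, Rae} on one side and {Pat, Ava, Ivy, Yui, Quy} on the other; every edge crosses between the two sides.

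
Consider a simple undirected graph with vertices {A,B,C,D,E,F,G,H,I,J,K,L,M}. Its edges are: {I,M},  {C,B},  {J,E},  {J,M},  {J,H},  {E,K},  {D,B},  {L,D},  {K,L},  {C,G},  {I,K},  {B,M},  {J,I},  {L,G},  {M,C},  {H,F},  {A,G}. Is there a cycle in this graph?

Yes

|V| = 13, |E| = 17, number of components = 1.
One cycle is L-D-B-M-J-I-K-L.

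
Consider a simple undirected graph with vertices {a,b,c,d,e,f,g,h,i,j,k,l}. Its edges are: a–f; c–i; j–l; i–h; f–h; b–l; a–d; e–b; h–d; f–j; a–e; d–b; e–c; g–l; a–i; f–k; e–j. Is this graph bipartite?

Yes

Color {d, e, f, i, l} black and {a, b, c, g, h, j, k} white. No edge joins two same-colored vertices, so the graph is bipartite.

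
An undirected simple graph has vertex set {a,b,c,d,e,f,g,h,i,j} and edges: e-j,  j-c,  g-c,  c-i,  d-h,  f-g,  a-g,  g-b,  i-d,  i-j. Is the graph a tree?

No

The graph has 10 vertices and 10 edges.
A tree on 10 vertices has exactly 9 edges; this graph has 10, so it contains a cycle and is not a tree.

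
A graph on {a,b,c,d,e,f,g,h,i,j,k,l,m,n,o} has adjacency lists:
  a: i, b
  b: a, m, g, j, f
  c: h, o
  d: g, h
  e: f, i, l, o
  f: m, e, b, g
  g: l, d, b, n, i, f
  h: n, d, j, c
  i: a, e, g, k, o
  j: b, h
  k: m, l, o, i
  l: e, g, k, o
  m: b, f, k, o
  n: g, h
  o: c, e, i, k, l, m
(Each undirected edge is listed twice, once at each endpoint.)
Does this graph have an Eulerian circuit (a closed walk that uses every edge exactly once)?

No

Degrees: a:2, b:5, c:2, d:2, e:4, f:4, g:6, h:4, i:5, j:2, k:4, l:4, m:4, n:2, o:6
Vertices with odd degree: b, i. An Eulerian circuit requires all degrees even.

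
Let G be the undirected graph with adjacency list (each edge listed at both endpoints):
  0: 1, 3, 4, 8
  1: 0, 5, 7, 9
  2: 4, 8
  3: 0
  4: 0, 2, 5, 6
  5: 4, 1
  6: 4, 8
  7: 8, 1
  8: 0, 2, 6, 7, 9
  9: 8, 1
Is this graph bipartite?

Yes

Color {1, 3, 4, 8} black and {0, 2, 5, 6, 7, 9} white. No edge joins two same-colored vertices, so the graph is bipartite.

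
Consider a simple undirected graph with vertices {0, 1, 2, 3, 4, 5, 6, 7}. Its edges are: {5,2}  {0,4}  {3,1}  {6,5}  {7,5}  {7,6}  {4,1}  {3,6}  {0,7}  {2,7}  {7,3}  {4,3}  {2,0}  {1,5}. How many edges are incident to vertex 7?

5

Neighbors of 7: 0, 2, 3, 5, 6.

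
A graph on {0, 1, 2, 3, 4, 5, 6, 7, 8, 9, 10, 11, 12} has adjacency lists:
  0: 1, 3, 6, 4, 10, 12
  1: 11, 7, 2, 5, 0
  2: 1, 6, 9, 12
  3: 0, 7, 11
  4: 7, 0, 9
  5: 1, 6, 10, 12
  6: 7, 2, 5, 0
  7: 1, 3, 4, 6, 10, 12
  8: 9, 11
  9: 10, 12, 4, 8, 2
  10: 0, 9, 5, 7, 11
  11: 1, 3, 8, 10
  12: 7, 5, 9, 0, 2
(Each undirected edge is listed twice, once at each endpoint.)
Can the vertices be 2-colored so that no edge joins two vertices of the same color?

2-9-12-2 is an odd cycle (length 3), and a bipartite graph can contain only even cycles.

No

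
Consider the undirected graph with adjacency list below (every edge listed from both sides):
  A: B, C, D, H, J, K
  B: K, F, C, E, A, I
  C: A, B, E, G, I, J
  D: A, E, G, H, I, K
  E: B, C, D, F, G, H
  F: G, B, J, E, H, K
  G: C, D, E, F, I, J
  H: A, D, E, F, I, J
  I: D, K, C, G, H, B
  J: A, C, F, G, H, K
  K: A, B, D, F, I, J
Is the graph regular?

Degrees: A:6, B:6, C:6, D:6, E:6, F:6, G:6, H:6, I:6, J:6, K:6
Every vertex has degree 6, so the graph is 6-regular.

Yes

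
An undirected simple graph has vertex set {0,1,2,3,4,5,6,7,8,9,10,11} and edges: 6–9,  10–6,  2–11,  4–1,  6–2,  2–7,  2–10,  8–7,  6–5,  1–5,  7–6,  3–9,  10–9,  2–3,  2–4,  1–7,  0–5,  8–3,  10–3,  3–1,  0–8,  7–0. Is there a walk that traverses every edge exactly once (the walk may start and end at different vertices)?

No

Degrees: 0:3, 1:4, 2:6, 3:5, 4:2, 5:3, 6:5, 7:5, 8:3, 9:3, 10:4, 11:1
Odd-degree vertices: 0, 3, 5, 6, 7, 8, 9, 11 (8 total).
With 8 odd-degree vertices (more than two), no single trail can use every edge.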